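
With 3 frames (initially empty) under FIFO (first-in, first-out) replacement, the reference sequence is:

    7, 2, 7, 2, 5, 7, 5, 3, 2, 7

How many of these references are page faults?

7 → fault, frames (7)
2 → fault, frames (7 2)
7 → hit
2 → hit
5 → fault, frames (7 2 5)
7 → hit
5 → hit
3 → fault, evict 7, frames (2 5 3)
2 → hit
7 → fault, evict 2, frames (5 3 7)
Page faults: 5.

5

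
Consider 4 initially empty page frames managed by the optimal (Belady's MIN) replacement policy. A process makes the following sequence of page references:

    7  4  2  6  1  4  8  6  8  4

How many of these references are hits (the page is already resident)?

7: miss, frames (7)
4: miss, frames (7 4)
2: miss, frames (7 4 2)
6: miss, frames (7 4 2 6)
1: miss, evict 2, frames (7 4 6 1)
4: hit
8: miss, evict 1, frames (7 4 6 8)
6: hit
8: hit
4: hit
Hits: 4.

4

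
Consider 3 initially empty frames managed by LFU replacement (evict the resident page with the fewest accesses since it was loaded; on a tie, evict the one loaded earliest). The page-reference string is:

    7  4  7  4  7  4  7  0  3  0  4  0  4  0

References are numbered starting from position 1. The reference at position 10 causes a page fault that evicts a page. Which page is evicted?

pos 1: 7: fault, frames [7]
pos 2: 4: fault, frames [7, 4]
pos 3: 7: hit
pos 4: 4: hit
pos 5: 7: hit
pos 6: 4: hit
pos 7: 7: hit
pos 8: 0: fault, frames [7, 4, 0]
pos 9: 3: fault, evict 0, frames [7, 4, 3]
pos 10: 0: fault, evict 3, frames [7, 4, 0]
At position 10, page 3 is evicted.

3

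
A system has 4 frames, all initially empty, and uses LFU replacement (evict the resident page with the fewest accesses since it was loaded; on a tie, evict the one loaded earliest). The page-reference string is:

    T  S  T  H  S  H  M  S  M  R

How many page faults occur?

T → fault, frames [T]
S → fault, frames [T, S]
T → hit
H → fault, frames [T, S, H]
S → hit
H → hit
M → fault, frames [T, S, H, M]
S → hit
M → hit
R → fault, evict T, frames [S, H, M, R]
Page faults: 5.

5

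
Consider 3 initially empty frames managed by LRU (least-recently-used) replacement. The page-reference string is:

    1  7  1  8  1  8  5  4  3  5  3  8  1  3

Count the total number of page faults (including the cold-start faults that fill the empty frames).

8

1: fault, frames {1}
7: fault, frames {1,7}
1: hit
8: fault, frames {7,1,8}
1: hit
8: hit
5: fault, evict 7, frames {1,8,5}
4: fault, evict 1, frames {8,5,4}
3: fault, evict 8, frames {5,4,3}
5: hit
3: hit
8: fault, evict 4, frames {5,3,8}
1: fault, evict 5, frames {3,8,1}
3: hit
Page faults: 8.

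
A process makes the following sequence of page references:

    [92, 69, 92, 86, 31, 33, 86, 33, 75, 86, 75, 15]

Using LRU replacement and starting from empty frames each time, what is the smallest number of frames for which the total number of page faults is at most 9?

2

f=1: 12 faults
f=2: 9 faults
f=3: 7 faults
f=4: 7 faults
f=5: 7 faults
f=6: 7 faults
f=7: 7 faults
Smallest f with faults ≤ 9 is 2.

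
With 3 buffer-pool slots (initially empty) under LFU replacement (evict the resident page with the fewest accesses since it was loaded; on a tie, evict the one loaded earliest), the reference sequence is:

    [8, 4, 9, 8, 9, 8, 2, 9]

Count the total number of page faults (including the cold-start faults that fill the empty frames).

8: fault, frames (8)
4: fault, frames (8 4)
9: fault, frames (8 4 9)
8: hit
9: hit
8: hit
2: fault, evict 4, frames (8 9 2)
9: hit
Page faults: 4.

4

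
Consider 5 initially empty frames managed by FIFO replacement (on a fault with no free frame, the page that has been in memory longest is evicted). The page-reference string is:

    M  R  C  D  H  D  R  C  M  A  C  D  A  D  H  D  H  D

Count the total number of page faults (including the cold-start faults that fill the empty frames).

M -> fault, frames (M)
R -> fault, frames (M R)
C -> fault, frames (M R C)
D -> fault, frames (M R C D)
H -> fault, frames (M R C D H)
D -> hit
R -> hit
C -> hit
M -> hit
A -> fault, evict M, frames (R C D H A)
C -> hit
D -> hit
A -> hit
D -> hit
H -> hit
D -> hit
H -> hit
D -> hit
Page faults: 6.

6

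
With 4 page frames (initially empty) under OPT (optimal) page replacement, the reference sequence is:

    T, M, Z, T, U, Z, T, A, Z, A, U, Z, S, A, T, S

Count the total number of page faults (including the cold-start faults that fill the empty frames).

T -> miss, frames [T]
M -> miss, frames [T, M]
Z -> miss, frames [T, M, Z]
T -> hit
U -> miss, frames [T, M, Z, U]
Z -> hit
T -> hit
A -> miss, evict M, frames [T, Z, U, A]
Z -> hit
A -> hit
U -> hit
Z -> hit
S -> miss, evict U, frames [T, Z, A, S]
A -> hit
T -> hit
S -> hit
Page faults: 6.

6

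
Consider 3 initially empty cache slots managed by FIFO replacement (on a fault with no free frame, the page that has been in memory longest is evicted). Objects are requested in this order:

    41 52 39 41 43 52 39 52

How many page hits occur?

41 -> fault, frames (41)
52 -> fault, frames (41 52)
39 -> fault, frames (41 52 39)
41 -> hit
43 -> fault, evict 41, frames (52 39 43)
52 -> hit
39 -> hit
52 -> hit
Hits: 4.

4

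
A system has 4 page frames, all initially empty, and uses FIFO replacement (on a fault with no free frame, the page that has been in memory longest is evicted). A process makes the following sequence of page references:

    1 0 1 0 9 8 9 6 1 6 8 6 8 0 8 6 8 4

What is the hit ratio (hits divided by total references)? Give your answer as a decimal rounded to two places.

0.56

1 -> fault, frames [1]
0 -> fault, frames [1, 0]
1 -> hit
0 -> hit
9 -> fault, frames [1, 0, 9]
8 -> fault, frames [1, 0, 9, 8]
9 -> hit
6 -> fault, evict 1, frames [0, 9, 8, 6]
1 -> fault, evict 0, frames [9, 8, 6, 1]
6 -> hit
8 -> hit
6 -> hit
8 -> hit
0 -> fault, evict 9, frames [8, 6, 1, 0]
8 -> hit
6 -> hit
8 -> hit
4 -> fault, evict 8, frames [6, 1, 0, 4]
Hits: 10 of 18 references → 10/18 = 0.5556.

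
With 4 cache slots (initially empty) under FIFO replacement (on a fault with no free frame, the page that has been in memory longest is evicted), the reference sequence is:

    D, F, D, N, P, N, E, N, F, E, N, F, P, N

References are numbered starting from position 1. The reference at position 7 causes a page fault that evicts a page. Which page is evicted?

pos 1: D -> miss, frames [D]
pos 2: F -> miss, frames [D, F]
pos 3: D -> hit
pos 4: N -> miss, frames [D, F, N]
pos 5: P -> miss, frames [D, F, N, P]
pos 6: N -> hit
pos 7: E -> miss, evict D, frames [F, N, P, E]
At position 7, page D is evicted.

D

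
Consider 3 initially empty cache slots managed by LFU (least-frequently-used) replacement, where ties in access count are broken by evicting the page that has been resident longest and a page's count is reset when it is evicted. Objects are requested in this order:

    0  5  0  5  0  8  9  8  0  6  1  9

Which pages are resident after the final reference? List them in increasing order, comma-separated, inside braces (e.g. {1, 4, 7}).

0 -> fault, frames [0]
5 -> fault, frames [0, 5]
0 -> hit
5 -> hit
0 -> hit
8 -> fault, frames [0, 5, 8]
9 -> fault, evict 8, frames [0, 5, 9]
8 -> fault, evict 9, frames [0, 5, 8]
0 -> hit
6 -> fault, evict 8, frames [0, 5, 6]
1 -> fault, evict 6, frames [0, 5, 1]
9 -> fault, evict 1, frames [0, 5, 9]

{0, 5, 9}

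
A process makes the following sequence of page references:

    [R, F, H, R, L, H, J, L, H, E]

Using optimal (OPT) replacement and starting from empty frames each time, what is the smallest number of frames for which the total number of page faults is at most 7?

2

f=1: 10 faults
f=2: 7 faults
f=3: 6 faults
f=4: 6 faults
f=5: 6 faults
f=6: 6 faults
Smallest f with faults ≤ 7 is 2.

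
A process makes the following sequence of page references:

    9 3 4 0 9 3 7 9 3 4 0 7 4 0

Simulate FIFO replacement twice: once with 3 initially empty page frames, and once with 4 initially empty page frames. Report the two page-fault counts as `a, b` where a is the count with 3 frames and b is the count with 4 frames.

3 frames: F F F F F F F . . F F . . . → 9 faults.
4 frames: F F F F . . F F F F F F . . → 10 faults.
10 > 9: adding a frame increased faults — Belady's anomaly.

9, 10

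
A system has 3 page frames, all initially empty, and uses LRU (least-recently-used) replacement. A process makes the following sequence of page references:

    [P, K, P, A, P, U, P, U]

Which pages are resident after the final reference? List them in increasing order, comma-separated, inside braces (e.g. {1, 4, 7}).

{A, P, U}

P → miss, frames (P)
K → miss, frames (P K)
P → hit
A → miss, frames (K P A)
P → hit
U → miss, evict K, frames (A P U)
P → hit
U → hit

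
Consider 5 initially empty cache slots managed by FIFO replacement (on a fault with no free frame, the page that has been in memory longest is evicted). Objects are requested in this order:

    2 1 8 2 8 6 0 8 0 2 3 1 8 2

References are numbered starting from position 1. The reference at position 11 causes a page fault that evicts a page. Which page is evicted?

pos 1: 2 → fault, frames [2]
pos 2: 1 → fault, frames [2, 1]
pos 3: 8 → fault, frames [2, 1, 8]
pos 4: 2 → hit
pos 5: 8 → hit
pos 6: 6 → fault, frames [2, 1, 8, 6]
pos 7: 0 → fault, frames [2, 1, 8, 6, 0]
pos 8: 8 → hit
pos 9: 0 → hit
pos 10: 2 → hit
pos 11: 3 → fault, evict 2, frames [1, 8, 6, 0, 3]
At position 11, page 2 is evicted.

2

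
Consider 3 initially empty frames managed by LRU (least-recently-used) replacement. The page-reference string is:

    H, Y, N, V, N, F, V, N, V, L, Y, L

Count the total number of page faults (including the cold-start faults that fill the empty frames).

H -> fault, frames [H]
Y -> fault, frames [H, Y]
N -> fault, frames [H, Y, N]
V -> fault, evict H, frames [Y, N, V]
N -> hit
F -> fault, evict Y, frames [V, N, F]
V -> hit
N -> hit
V -> hit
L -> fault, evict F, frames [N, V, L]
Y -> fault, evict N, frames [V, L, Y]
L -> hit
Page faults: 7.

7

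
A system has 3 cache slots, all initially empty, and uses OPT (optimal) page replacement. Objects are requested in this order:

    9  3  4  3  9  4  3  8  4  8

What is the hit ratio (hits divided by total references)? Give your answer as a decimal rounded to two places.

9 -> miss, frames (9)
3 -> miss, frames (9 3)
4 -> miss, frames (9 3 4)
3 -> hit
9 -> hit
4 -> hit
3 -> hit
8 -> miss, evict 3, frames (9 4 8)
4 -> hit
8 -> hit
Hits: 6 of 10 references → 6/10 = 0.6000.

0.60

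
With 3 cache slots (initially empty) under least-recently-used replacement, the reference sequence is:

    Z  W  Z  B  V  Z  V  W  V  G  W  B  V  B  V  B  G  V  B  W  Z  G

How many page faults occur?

Z: fault, frames [Z]
W: fault, frames [Z, W]
Z: hit
B: fault, frames [W, Z, B]
V: fault, evict W, frames [Z, B, V]
Z: hit
V: hit
W: fault, evict B, frames [Z, V, W]
V: hit
G: fault, evict Z, frames [W, V, G]
W: hit
B: fault, evict V, frames [G, W, B]
V: fault, evict G, frames [W, B, V]
B: hit
V: hit
B: hit
G: fault, evict W, frames [V, B, G]
V: hit
B: hit
W: fault, evict G, frames [V, B, W]
Z: fault, evict V, frames [B, W, Z]
G: fault, evict B, frames [W, Z, G]
Page faults: 12.

12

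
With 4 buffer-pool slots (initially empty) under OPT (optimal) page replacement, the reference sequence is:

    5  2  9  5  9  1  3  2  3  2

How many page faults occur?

5

5 → miss, frames {5}
2 → miss, frames {5,2}
9 → miss, frames {5,2,9}
5 → hit
9 → hit
1 → miss, frames {5,2,9,1}
3 → miss, evict 1, frames {5,2,9,3}
2 → hit
3 → hit
2 → hit
Page faults: 5.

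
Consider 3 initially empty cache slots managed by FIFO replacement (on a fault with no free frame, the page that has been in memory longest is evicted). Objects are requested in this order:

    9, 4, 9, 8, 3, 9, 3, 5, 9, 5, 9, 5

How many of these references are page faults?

6

9: miss, frames {9}
4: miss, frames {9,4}
9: hit
8: miss, frames {9,4,8}
3: miss, evict 9, frames {4,8,3}
9: miss, evict 4, frames {8,3,9}
3: hit
5: miss, evict 8, frames {3,9,5}
9: hit
5: hit
9: hit
5: hit
Page faults: 6.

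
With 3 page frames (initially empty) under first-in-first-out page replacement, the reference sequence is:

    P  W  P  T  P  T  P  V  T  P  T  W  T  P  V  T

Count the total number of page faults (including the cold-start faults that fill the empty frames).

8

P -> miss, frames [P]
W -> miss, frames [P, W]
P -> hit
T -> miss, frames [P, W, T]
P -> hit
T -> hit
P -> hit
V -> miss, evict P, frames [W, T, V]
T -> hit
P -> miss, evict W, frames [T, V, P]
T -> hit
W -> miss, evict T, frames [V, P, W]
T -> miss, evict V, frames [P, W, T]
P -> hit
V -> miss, evict P, frames [W, T, V]
T -> hit
Page faults: 8.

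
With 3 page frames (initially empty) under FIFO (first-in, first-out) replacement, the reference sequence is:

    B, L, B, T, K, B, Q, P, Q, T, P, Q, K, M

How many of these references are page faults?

B: fault, frames (B)
L: fault, frames (B L)
B: hit
T: fault, frames (B L T)
K: fault, evict B, frames (L T K)
B: fault, evict L, frames (T K B)
Q: fault, evict T, frames (K B Q)
P: fault, evict K, frames (B Q P)
Q: hit
T: fault, evict B, frames (Q P T)
P: hit
Q: hit
K: fault, evict Q, frames (P T K)
M: fault, evict P, frames (T K M)
Page faults: 10.

10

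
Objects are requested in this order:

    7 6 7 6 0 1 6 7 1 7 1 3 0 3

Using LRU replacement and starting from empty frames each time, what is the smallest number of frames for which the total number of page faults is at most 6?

f=1: 14 faults
f=2: 9 faults
f=3: 7 faults
f=4: 6 faults
f=5: 5 faults
Smallest f with faults ≤ 6 is 4.

4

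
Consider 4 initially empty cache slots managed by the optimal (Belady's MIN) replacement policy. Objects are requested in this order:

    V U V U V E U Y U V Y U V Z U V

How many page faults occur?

V: fault, frames [V]
U: fault, frames [V, U]
V: hit
U: hit
V: hit
E: fault, frames [V, U, E]
U: hit
Y: fault, frames [V, U, E, Y]
U: hit
V: hit
Y: hit
U: hit
V: hit
Z: fault, evict Y, frames [V, U, E, Z]
U: hit
V: hit
Page faults: 5.

5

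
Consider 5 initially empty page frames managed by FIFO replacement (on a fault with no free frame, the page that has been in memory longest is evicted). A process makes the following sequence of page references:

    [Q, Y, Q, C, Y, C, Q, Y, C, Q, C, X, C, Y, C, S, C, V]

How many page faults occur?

Q → fault, frames [Q]
Y → fault, frames [Q, Y]
Q → hit
C → fault, frames [Q, Y, C]
Y → hit
C → hit
Q → hit
Y → hit
C → hit
Q → hit
C → hit
X → fault, frames [Q, Y, C, X]
C → hit
Y → hit
C → hit
S → fault, frames [Q, Y, C, X, S]
C → hit
V → fault, evict Q, frames [Y, C, X, S, V]
Page faults: 6.

6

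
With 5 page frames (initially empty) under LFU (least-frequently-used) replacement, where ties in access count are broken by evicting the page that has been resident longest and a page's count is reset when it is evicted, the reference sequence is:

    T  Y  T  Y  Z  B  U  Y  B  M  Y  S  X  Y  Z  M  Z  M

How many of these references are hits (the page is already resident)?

T: fault, frames {T}
Y: fault, frames {T,Y}
T: hit
Y: hit
Z: fault, frames {T,Y,Z}
B: fault, frames {T,Y,Z,B}
U: fault, frames {T,Y,Z,B,U}
Y: hit
B: hit
M: fault, evict Z, frames {T,Y,B,U,M}
Y: hit
S: fault, evict U, frames {T,Y,B,M,S}
X: fault, evict M, frames {T,Y,B,S,X}
Y: hit
Z: fault, evict S, frames {T,Y,B,X,Z}
M: fault, evict X, frames {T,Y,B,Z,M}
Z: hit
M: hit
Hits: 8.

8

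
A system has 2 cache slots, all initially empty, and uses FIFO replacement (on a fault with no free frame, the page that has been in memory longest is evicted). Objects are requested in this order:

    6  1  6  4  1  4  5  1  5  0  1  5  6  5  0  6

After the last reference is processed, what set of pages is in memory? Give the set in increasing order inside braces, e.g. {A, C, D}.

6: miss, frames (6)
1: miss, frames (6 1)
6: hit
4: miss, evict 6, frames (1 4)
1: hit
4: hit
5: miss, evict 1, frames (4 5)
1: miss, evict 4, frames (5 1)
5: hit
0: miss, evict 5, frames (1 0)
1: hit
5: miss, evict 1, frames (0 5)
6: miss, evict 0, frames (5 6)
5: hit
0: miss, evict 5, frames (6 0)
6: hit

{0, 6}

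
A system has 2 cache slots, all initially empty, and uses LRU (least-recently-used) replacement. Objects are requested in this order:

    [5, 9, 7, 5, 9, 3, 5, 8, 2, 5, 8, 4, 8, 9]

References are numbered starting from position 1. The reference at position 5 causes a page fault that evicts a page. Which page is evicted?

7

pos 1: 5: fault, frames [5]
pos 2: 9: fault, frames [5, 9]
pos 3: 7: fault, evict 5, frames [9, 7]
pos 4: 5: fault, evict 9, frames [7, 5]
pos 5: 9: fault, evict 7, frames [5, 9]
At position 5, page 7 is evicted.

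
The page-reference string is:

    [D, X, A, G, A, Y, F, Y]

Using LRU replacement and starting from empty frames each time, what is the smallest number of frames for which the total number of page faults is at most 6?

2

f=1: 8 faults
f=2: 6 faults
f=3: 6 faults
f=4: 6 faults
f=5: 6 faults
f=6: 6 faults
Smallest f with faults ≤ 6 is 2.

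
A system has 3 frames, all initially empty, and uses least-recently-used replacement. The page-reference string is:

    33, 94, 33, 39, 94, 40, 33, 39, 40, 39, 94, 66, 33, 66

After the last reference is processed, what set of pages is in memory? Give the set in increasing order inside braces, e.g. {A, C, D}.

{33, 66, 94}

33 -> miss, frames (33)
94 -> miss, frames (33 94)
33 -> hit
39 -> miss, frames (94 33 39)
94 -> hit
40 -> miss, evict 33, frames (39 94 40)
33 -> miss, evict 39, frames (94 40 33)
39 -> miss, evict 94, frames (40 33 39)
40 -> hit
39 -> hit
94 -> miss, evict 33, frames (40 39 94)
66 -> miss, evict 40, frames (39 94 66)
33 -> miss, evict 39, frames (94 66 33)
66 -> hit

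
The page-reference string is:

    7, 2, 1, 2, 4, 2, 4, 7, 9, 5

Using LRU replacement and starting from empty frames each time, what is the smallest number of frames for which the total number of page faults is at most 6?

4

f=1: 10 faults
f=2: 7 faults
f=3: 7 faults
f=4: 6 faults
f=5: 6 faults
f=6: 6 faults
Smallest f with faults ≤ 6 is 4.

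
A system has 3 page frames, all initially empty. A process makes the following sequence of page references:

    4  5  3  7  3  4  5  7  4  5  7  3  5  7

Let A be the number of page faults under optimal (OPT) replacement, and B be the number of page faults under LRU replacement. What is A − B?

-2

Under OPT: F F F F . . F . . . . F . . → 6 faults.
Under LRU: F F F F . F F F . . . F . . → 8 faults.
A − B = 6 − 8 = -2.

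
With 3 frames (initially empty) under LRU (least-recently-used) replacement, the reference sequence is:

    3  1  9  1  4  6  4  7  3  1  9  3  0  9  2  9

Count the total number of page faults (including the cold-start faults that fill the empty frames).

11

3 -> miss, frames {3}
1 -> miss, frames {3,1}
9 -> miss, frames {3,1,9}
1 -> hit
4 -> miss, evict 3, frames {9,1,4}
6 -> miss, evict 9, frames {1,4,6}
4 -> hit
7 -> miss, evict 1, frames {6,4,7}
3 -> miss, evict 6, frames {4,7,3}
1 -> miss, evict 4, frames {7,3,1}
9 -> miss, evict 7, frames {3,1,9}
3 -> hit
0 -> miss, evict 1, frames {9,3,0}
9 -> hit
2 -> miss, evict 3, frames {0,9,2}
9 -> hit
Page faults: 11.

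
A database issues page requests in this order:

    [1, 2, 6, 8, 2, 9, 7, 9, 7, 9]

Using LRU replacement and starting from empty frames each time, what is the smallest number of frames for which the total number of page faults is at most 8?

f=1: 10 faults
f=2: 7 faults
f=3: 6 faults
f=4: 6 faults
f=5: 6 faults
f=6: 6 faults
Smallest f with faults ≤ 8 is 2.

2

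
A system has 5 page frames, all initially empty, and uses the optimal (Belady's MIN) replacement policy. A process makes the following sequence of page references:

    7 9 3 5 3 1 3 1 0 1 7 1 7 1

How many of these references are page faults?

6

7: fault, frames [7]
9: fault, frames [7, 9]
3: fault, frames [7, 9, 3]
5: fault, frames [7, 9, 3, 5]
3: hit
1: fault, frames [7, 9, 3, 5, 1]
3: hit
1: hit
0: fault, evict 5, frames [7, 9, 3, 1, 0]
1: hit
7: hit
1: hit
7: hit
1: hit
Page faults: 6.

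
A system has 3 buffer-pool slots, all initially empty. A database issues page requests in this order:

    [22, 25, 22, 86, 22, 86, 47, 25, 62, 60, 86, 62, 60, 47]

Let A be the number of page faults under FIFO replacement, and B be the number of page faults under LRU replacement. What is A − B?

-1

Under FIFO: F F . F . . F . F F F . . F → 8 faults.
Under LRU: F F . F . . F F F F F . . F → 9 faults.
A − B = 8 − 9 = -1.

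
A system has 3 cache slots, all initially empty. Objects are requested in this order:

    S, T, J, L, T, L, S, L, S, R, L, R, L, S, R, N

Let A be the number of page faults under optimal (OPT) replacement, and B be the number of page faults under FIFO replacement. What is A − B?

Under OPT: F F F F . . . . . F . . . . . F → 6 faults.
Under FIFO: F F F F . . F . . F . . . . . F → 7 faults.
A − B = 6 − 7 = -1.

-1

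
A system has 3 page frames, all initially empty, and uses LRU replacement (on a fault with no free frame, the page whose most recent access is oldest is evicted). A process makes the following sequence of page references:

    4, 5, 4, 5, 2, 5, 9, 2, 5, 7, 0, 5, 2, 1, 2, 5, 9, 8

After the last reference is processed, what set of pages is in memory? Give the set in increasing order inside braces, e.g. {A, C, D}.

{5, 8, 9}

4 → miss, frames [4]
5 → miss, frames [4, 5]
4 → hit
5 → hit
2 → miss, frames [4, 5, 2]
5 → hit
9 → miss, evict 4, frames [2, 5, 9]
2 → hit
5 → hit
7 → miss, evict 9, frames [2, 5, 7]
0 → miss, evict 2, frames [5, 7, 0]
5 → hit
2 → miss, evict 7, frames [0, 5, 2]
1 → miss, evict 0, frames [5, 2, 1]
2 → hit
5 → hit
9 → miss, evict 1, frames [2, 5, 9]
8 → miss, evict 2, frames [5, 9, 8]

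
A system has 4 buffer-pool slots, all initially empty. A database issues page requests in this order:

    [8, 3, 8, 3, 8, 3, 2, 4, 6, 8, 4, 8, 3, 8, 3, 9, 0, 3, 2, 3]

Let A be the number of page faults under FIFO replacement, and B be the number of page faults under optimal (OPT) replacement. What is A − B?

Under FIFO: F F . . . . F F F F . . F . . F F . F . → 10 faults.
Under OPT: F F . . . . F F F . . . . . . F F . F . → 8 faults.
A − B = 10 − 8 = 2.

2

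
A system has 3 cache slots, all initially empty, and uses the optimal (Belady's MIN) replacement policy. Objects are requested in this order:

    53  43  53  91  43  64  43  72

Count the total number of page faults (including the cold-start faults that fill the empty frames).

5

53: fault, frames (53)
43: fault, frames (53 43)
53: hit
91: fault, frames (53 43 91)
43: hit
64: fault, evict 91, frames (53 43 64)
43: hit
72: fault, evict 64, frames (53 43 72)
Page faults: 5.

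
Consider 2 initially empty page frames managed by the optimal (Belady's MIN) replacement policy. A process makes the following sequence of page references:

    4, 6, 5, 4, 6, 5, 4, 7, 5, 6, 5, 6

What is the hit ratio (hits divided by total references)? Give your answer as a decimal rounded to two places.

0.42

4: miss, frames (4)
6: miss, frames (4 6)
5: miss, evict 6, frames (4 5)
4: hit
6: miss, evict 4, frames (5 6)
5: hit
4: miss, evict 6, frames (5 4)
7: miss, evict 4, frames (5 7)
5: hit
6: miss, evict 7, frames (5 6)
5: hit
6: hit
Hits: 5 of 12 references → 5/12 = 0.4167.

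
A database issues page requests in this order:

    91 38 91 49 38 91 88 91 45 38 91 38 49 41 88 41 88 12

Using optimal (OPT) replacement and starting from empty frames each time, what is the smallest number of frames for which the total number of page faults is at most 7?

5

f=1: 18 faults
f=2: 11 faults
f=3: 9 faults
f=4: 8 faults
f=5: 7 faults
f=6: 7 faults
f=7: 7 faults
Smallest f with faults ≤ 7 is 5.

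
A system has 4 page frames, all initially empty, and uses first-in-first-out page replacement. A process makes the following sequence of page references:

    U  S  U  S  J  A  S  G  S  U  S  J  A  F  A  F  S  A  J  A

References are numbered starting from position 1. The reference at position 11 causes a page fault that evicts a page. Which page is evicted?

J

pos 1: U: miss, frames (U)
pos 2: S: miss, frames (U S)
pos 3: U: hit
pos 4: S: hit
pos 5: J: miss, frames (U S J)
pos 6: A: miss, frames (U S J A)
pos 7: S: hit
pos 8: G: miss, evict U, frames (S J A G)
pos 9: S: hit
pos 10: U: miss, evict S, frames (J A G U)
pos 11: S: miss, evict J, frames (A G U S)
At position 11, page J is evicted.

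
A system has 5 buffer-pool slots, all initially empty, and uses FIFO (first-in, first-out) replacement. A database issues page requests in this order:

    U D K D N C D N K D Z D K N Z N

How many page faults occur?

6

U: fault, frames {U}
D: fault, frames {U,D}
K: fault, frames {U,D,K}
D: hit
N: fault, frames {U,D,K,N}
C: fault, frames {U,D,K,N,C}
D: hit
N: hit
K: hit
D: hit
Z: fault, evict U, frames {D,K,N,C,Z}
D: hit
K: hit
N: hit
Z: hit
N: hit
Page faults: 6.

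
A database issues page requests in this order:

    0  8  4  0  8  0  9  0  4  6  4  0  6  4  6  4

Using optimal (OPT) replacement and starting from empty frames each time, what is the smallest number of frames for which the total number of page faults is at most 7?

3

f=1: 16 faults
f=2: 9 faults
f=3: 5 faults
f=4: 5 faults
f=5: 5 faults
Smallest f with faults ≤ 7 is 3.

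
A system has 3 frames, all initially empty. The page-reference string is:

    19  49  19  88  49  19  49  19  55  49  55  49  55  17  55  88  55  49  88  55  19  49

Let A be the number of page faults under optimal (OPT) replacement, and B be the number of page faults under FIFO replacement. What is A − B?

Under OPT: F F . F . . . . F . . . . F . . . F . . F . → 7 faults.
Under FIFO: F F . F . . . . F . . . . F . . . F F F F F → 10 faults.
A − B = 7 − 10 = -3.

-3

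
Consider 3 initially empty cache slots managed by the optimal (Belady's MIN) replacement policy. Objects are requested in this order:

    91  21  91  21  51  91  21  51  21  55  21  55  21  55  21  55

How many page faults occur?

4

91 -> miss, frames {91}
21 -> miss, frames {91,21}
91 -> hit
21 -> hit
51 -> miss, frames {91,21,51}
91 -> hit
21 -> hit
51 -> hit
21 -> hit
55 -> miss, evict 51, frames {91,21,55}
21 -> hit
55 -> hit
21 -> hit
55 -> hit
21 -> hit
55 -> hit
Page faults: 4.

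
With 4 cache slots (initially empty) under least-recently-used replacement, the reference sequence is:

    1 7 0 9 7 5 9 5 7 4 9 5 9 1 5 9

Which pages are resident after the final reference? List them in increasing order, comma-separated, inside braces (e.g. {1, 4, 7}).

1 → miss, frames [1]
7 → miss, frames [1, 7]
0 → miss, frames [1, 7, 0]
9 → miss, frames [1, 7, 0, 9]
7 → hit
5 → miss, evict 1, frames [0, 9, 7, 5]
9 → hit
5 → hit
7 → hit
4 → miss, evict 0, frames [9, 5, 7, 4]
9 → hit
5 → hit
9 → hit
1 → miss, evict 7, frames [4, 5, 9, 1]
5 → hit
9 → hit

{1, 4, 5, 9}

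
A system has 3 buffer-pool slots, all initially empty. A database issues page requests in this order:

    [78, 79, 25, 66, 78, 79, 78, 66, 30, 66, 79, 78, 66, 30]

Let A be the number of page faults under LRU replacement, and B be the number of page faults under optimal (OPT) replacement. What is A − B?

4

Under LRU: F F F F F F . . F . F F . F → 10 faults.
Under OPT: F F F F . . . . F . . F . . → 6 faults.
A − B = 10 − 6 = 4.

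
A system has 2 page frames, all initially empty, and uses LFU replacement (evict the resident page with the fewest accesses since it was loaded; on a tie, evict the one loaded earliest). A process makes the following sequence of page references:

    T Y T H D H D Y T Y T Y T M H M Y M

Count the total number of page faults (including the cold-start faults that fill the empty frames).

T → miss, frames [T]
Y → miss, frames [T, Y]
T → hit
H → miss, evict Y, frames [T, H]
D → miss, evict H, frames [T, D]
H → miss, evict D, frames [T, H]
D → miss, evict H, frames [T, D]
Y → miss, evict D, frames [T, Y]
T → hit
Y → hit
T → hit
Y → hit
T → hit
M → miss, evict Y, frames [T, M]
H → miss, evict M, frames [T, H]
M → miss, evict H, frames [T, M]
Y → miss, evict M, frames [T, Y]
M → miss, evict Y, frames [T, M]
Page faults: 12.

12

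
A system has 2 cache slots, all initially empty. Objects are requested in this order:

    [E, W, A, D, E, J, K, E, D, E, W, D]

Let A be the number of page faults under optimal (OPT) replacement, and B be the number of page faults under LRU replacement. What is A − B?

Under OPT: F F F F . F F . F . F . → 8 faults.
Under LRU: F F F F F F F F F . F F → 11 faults.
A − B = 8 − 11 = -3.

-3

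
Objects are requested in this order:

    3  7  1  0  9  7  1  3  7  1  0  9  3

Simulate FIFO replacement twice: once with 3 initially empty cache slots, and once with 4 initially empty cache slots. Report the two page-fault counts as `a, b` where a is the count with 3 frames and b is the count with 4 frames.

10, 11

3 frames: F F F F F F F F . . F F . → 10 faults.
4 frames: F F F F F . . F F F F F F → 11 faults.
11 > 10: adding a frame increased faults — Belady's anomaly.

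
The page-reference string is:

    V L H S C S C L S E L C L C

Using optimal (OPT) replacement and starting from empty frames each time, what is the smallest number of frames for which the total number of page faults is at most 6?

3

f=1: 14 faults
f=2: 8 faults
f=3: 6 faults
f=4: 6 faults
f=5: 6 faults
f=6: 6 faults
Smallest f with faults ≤ 6 is 3.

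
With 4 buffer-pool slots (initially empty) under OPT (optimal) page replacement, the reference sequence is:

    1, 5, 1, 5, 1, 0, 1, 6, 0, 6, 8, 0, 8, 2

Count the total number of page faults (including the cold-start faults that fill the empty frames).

6

1 → miss, frames [1]
5 → miss, frames [1, 5]
1 → hit
5 → hit
1 → hit
0 → miss, frames [1, 5, 0]
1 → hit
6 → miss, frames [1, 5, 0, 6]
0 → hit
6 → hit
8 → miss, evict 6, frames [1, 5, 0, 8]
0 → hit
8 → hit
2 → miss, evict 8, frames [1, 5, 0, 2]
Page faults: 6.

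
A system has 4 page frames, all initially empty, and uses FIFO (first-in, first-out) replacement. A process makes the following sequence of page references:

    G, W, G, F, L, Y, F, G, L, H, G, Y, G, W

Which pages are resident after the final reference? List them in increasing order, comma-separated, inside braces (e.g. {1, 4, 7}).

{G, H, W, Y}

G → fault, frames (G)
W → fault, frames (G W)
G → hit
F → fault, frames (G W F)
L → fault, frames (G W F L)
Y → fault, evict G, frames (W F L Y)
F → hit
G → fault, evict W, frames (F L Y G)
L → hit
H → fault, evict F, frames (L Y G H)
G → hit
Y → hit
G → hit
W → fault, evict L, frames (Y G H W)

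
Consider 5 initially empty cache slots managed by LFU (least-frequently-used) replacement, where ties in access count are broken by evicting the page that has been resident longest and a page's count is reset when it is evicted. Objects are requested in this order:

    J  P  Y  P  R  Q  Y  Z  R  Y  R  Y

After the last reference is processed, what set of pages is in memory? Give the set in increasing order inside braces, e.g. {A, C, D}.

J → miss, frames (J)
P → miss, frames (J P)
Y → miss, frames (J P Y)
P → hit
R → miss, frames (J P Y R)
Q → miss, frames (J P Y R Q)
Y → hit
Z → miss, evict J, frames (P Y R Q Z)
R → hit
Y → hit
R → hit
Y → hit

{P, Q, R, Y, Z}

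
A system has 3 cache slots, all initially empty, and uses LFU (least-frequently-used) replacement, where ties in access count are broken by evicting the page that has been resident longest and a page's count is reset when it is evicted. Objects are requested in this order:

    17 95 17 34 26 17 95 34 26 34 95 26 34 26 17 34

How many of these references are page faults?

9

17 → miss, frames {17}
95 → miss, frames {17,95}
17 → hit
34 → miss, frames {17,95,34}
26 → miss, evict 95, frames {17,34,26}
17 → hit
95 → miss, evict 34, frames {17,26,95}
34 → miss, evict 26, frames {17,95,34}
26 → miss, evict 95, frames {17,34,26}
34 → hit
95 → miss, evict 26, frames {17,34,95}
26 → miss, evict 95, frames {17,34,26}
34 → hit
26 → hit
17 → hit
34 → hit
Page faults: 9.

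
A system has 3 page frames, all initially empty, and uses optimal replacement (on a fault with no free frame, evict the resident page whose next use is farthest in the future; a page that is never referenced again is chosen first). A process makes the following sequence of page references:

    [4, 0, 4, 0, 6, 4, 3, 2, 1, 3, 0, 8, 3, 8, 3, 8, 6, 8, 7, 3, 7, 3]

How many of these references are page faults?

9

4: miss, frames {4}
0: miss, frames {4,0}
4: hit
0: hit
6: miss, frames {4,0,6}
4: hit
3: miss, evict 4, frames {0,6,3}
2: miss, evict 6, frames {0,3,2}
1: miss, evict 2, frames {0,3,1}
3: hit
0: hit
8: miss, evict 1, frames {0,3,8}
3: hit
8: hit
3: hit
8: hit
6: miss, evict 0, frames {3,8,6}
8: hit
7: miss, evict 6, frames {3,8,7}
3: hit
7: hit
3: hit
Page faults: 9.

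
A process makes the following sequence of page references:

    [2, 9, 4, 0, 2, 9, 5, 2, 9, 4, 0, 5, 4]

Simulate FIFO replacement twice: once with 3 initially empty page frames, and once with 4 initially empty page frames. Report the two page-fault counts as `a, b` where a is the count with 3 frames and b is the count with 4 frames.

3 frames: F F F F F F F . . F F . . → 9 faults.
4 frames: F F F F . . F F F F F F . → 10 faults.
10 > 9: adding a frame increased faults — Belady's anomaly.

9, 10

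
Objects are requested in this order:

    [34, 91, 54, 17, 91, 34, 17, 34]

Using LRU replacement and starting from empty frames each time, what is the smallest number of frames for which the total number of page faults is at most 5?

3

f=1: 8 faults
f=2: 7 faults
f=3: 5 faults
f=4: 4 faults
Smallest f with faults ≤ 5 is 3.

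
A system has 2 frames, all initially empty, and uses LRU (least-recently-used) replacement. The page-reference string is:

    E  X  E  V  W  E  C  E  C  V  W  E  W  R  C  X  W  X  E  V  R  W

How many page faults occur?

E: miss, frames {E}
X: miss, frames {E,X}
E: hit
V: miss, evict X, frames {E,V}
W: miss, evict E, frames {V,W}
E: miss, evict V, frames {W,E}
C: miss, evict W, frames {E,C}
E: hit
C: hit
V: miss, evict E, frames {C,V}
W: miss, evict C, frames {V,W}
E: miss, evict V, frames {W,E}
W: hit
R: miss, evict E, frames {W,R}
C: miss, evict W, frames {R,C}
X: miss, evict R, frames {C,X}
W: miss, evict C, frames {X,W}
X: hit
E: miss, evict W, frames {X,E}
V: miss, evict X, frames {E,V}
R: miss, evict E, frames {V,R}
W: miss, evict V, frames {R,W}
Page faults: 17.

17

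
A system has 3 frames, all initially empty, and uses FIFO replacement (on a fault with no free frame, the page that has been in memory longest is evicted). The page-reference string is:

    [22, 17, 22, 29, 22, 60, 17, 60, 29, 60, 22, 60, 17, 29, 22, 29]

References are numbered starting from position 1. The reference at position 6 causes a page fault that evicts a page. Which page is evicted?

22

pos 1: 22 -> fault, frames (22)
pos 2: 17 -> fault, frames (22 17)
pos 3: 22 -> hit
pos 4: 29 -> fault, frames (22 17 29)
pos 5: 22 -> hit
pos 6: 60 -> fault, evict 22, frames (17 29 60)
At position 6, page 22 is evicted.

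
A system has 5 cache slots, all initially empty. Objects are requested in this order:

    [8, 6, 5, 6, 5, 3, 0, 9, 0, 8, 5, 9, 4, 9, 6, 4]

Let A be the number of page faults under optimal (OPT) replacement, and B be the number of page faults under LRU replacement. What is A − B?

-2

Under OPT: F F F . . F F F . . . . F . . . → 7 faults.
Under LRU: F F F . . F F F . F . . F . F . → 9 faults.
A − B = 7 − 9 = -2.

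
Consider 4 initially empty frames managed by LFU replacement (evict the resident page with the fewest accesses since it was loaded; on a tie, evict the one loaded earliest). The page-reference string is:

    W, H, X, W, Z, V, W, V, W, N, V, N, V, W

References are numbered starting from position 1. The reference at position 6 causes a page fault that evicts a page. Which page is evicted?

pos 1: W -> miss, frames {W}
pos 2: H -> miss, frames {W,H}
pos 3: X -> miss, frames {W,H,X}
pos 4: W -> hit
pos 5: Z -> miss, frames {W,H,X,Z}
pos 6: V -> miss, evict H, frames {W,X,Z,V}
At position 6, page H is evicted.

H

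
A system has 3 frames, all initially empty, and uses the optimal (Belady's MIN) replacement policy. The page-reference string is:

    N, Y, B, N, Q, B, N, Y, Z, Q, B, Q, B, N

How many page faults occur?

7

N → fault, frames {N}
Y → fault, frames {N,Y}
B → fault, frames {N,Y,B}
N → hit
Q → fault, evict Y, frames {N,B,Q}
B → hit
N → hit
Y → fault, evict N, frames {B,Q,Y}
Z → fault, evict Y, frames {B,Q,Z}
Q → hit
B → hit
Q → hit
B → hit
N → fault, evict Z, frames {B,Q,N}
Page faults: 7.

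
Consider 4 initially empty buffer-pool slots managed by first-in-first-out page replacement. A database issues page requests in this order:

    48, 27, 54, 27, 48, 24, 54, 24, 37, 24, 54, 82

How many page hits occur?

6

48: fault, frames [48]
27: fault, frames [48, 27]
54: fault, frames [48, 27, 54]
27: hit
48: hit
24: fault, frames [48, 27, 54, 24]
54: hit
24: hit
37: fault, evict 48, frames [27, 54, 24, 37]
24: hit
54: hit
82: fault, evict 27, frames [54, 24, 37, 82]
Hits: 6.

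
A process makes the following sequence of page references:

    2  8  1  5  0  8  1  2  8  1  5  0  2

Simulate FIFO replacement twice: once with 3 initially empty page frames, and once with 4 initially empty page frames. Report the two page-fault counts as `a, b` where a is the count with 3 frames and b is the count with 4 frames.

10, 11

3 frames: F F F F F F F F . . F F . → 10 faults.
4 frames: F F F F F . . F F F F F F → 11 faults.
11 > 10: adding a frame increased faults — Belady's anomaly.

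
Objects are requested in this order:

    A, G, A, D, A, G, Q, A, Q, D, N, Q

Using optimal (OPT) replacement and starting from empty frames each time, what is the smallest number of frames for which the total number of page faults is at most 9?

2

f=1: 12 faults
f=2: 7 faults
f=3: 5 faults
f=4: 5 faults
f=5: 5 faults
Smallest f with faults ≤ 9 is 2.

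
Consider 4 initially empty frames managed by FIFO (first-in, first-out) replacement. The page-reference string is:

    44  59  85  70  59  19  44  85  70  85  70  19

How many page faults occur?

44 -> fault, frames {44}
59 -> fault, frames {44,59}
85 -> fault, frames {44,59,85}
70 -> fault, frames {44,59,85,70}
59 -> hit
19 -> fault, evict 44, frames {59,85,70,19}
44 -> fault, evict 59, frames {85,70,19,44}
85 -> hit
70 -> hit
85 -> hit
70 -> hit
19 -> hit
Page faults: 6.

6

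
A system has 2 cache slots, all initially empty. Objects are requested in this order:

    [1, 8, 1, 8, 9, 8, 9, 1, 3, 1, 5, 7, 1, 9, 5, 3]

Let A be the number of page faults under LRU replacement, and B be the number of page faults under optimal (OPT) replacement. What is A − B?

1

Under LRU: F F . . F . . F F . F F F F F F → 11 faults.
Under OPT: F F . . F . . F F . F F . F F F → 10 faults.
A − B = 11 − 10 = 1.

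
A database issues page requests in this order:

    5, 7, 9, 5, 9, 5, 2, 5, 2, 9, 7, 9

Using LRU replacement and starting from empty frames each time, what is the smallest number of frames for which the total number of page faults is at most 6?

f=1: 12 faults
f=2: 7 faults
f=3: 5 faults
f=4: 4 faults
Smallest f with faults ≤ 6 is 3.

3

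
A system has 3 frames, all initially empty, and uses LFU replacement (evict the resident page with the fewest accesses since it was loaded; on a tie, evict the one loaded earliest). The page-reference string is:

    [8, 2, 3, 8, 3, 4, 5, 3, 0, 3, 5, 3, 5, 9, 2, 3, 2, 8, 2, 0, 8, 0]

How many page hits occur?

8 → miss, frames [8]
2 → miss, frames [8, 2]
3 → miss, frames [8, 2, 3]
8 → hit
3 → hit
4 → miss, evict 2, frames [8, 3, 4]
5 → miss, evict 4, frames [8, 3, 5]
3 → hit
0 → miss, evict 5, frames [8, 3, 0]
3 → hit
5 → miss, evict 0, frames [8, 3, 5]
3 → hit
5 → hit
9 → miss, evict 8, frames [3, 5, 9]
2 → miss, evict 9, frames [3, 5, 2]
3 → hit
2 → hit
8 → miss, evict 5, frames [3, 2, 8]
2 → hit
0 → miss, evict 8, frames [3, 2, 0]
8 → miss, evict 0, frames [3, 2, 8]
0 → miss, evict 8, frames [3, 2, 0]
Hits: 9.

9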